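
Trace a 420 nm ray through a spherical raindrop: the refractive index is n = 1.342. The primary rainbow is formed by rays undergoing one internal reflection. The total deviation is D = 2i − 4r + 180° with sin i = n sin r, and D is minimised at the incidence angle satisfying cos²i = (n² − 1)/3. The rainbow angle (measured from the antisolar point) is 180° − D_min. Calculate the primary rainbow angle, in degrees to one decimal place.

40.8°

cos²i = (1.80096 − 1)/3 = 0.26699; i = arccos(0.51671) = 58.888°.
sin r = sin 58.888°/1.342 = 0.63797; r = 39.641°.
D_min = 2·58.888° − 4·39.641° + 180° = 139.213°.
Rainbow angle = 180° − D_min = 40.787°.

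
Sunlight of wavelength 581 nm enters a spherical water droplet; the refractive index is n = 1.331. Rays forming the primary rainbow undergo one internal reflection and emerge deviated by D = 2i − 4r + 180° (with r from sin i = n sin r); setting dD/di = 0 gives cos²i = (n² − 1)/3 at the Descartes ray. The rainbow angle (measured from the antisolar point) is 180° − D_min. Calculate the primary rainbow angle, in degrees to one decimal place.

cos²i = (1.77156 − 1)/3 = 0.25719; i = arccos(0.50714) = 59.527°.
sin r = sin 59.527°/1.331 = 0.64753; r = 40.356°.
D_min = 2·59.527° − 4·40.356° + 180° = 137.630°.
Rainbow angle = 180° − D_min = 42.370°.

42.4°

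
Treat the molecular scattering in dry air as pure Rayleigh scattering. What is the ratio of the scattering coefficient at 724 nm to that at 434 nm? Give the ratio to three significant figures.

0.129

Rayleigh scattering ∝ λ⁻⁴, so the ratio of coefficients is the inverse fourth power of the wavelength ratio.
σ(724)/σ(434) = (434/724)⁴ = (0.5994)⁴ = 0.1291.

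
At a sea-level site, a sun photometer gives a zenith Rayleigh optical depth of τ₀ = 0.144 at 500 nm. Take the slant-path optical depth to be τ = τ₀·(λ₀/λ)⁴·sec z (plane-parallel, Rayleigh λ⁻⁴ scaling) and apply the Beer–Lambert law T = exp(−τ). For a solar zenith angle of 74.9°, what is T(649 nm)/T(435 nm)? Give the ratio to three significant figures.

2.16

Airmass: sec 74.9° = 3.8387.
τ(649 nm) = 0.144 × (500/649)⁴ × 3.8387 = 0.144 × 0.3523 × 3.8387 = 0.1947.
τ(435 nm) = 0.144 × (500/435)⁴ × 3.8387 = 0.144 × 1.7455 × 3.8387 = 0.9649.
T(649)/T(435) = exp(τ_B − τ_A) = exp(0.7701) = 2.1601.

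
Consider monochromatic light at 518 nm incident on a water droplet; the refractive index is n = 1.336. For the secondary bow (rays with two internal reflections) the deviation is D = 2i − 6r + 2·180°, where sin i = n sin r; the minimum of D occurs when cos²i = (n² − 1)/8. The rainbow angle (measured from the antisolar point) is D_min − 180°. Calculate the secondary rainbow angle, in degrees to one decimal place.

cos²i = (1.78490 − 1)/8 = 0.09811; i = arccos(0.31323) = 71.746°.
sin r = sin 71.746°/1.336 = 0.71084; r = 45.303°.
D_min = 2·71.746° − 6·45.303° + 360° = 231.674°.
Rainbow angle = D_min − 180° = 51.674°.

51.7°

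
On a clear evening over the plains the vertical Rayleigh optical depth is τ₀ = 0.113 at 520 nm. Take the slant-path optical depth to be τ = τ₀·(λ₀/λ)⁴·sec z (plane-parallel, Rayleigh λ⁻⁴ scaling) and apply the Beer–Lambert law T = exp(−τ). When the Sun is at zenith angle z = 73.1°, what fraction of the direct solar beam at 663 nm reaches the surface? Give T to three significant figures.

sec 73.1° = 3.4399.
τ = 0.113 × (520/663)⁴ × 3.4399 = 0.113 × 0.3784 × 3.4399 = 0.1471.
T = exp(−0.1471) = 0.8632.

0.863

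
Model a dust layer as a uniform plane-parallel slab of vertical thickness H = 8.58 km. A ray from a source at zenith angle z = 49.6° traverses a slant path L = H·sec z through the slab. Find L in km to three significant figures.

13.2 km

sec z = 1/cos 49.6° = 1.5429.
L = 8.58 × 1.5429 = 13.238 km.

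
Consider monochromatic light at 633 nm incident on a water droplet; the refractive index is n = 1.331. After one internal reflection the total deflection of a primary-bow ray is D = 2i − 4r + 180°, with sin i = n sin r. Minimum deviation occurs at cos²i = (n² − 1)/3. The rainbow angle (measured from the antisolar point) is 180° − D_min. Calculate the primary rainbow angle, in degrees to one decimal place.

cos²i = (1.77156 − 1)/3 = 0.25719; i = arccos(0.50714) = 59.527°.
sin r = sin 59.527°/1.331 = 0.64753; r = 40.356°.
D_min = 2·59.527° − 4·40.356° + 180° = 137.630°.
Rainbow angle = 180° − D_min = 42.370°.

42.4°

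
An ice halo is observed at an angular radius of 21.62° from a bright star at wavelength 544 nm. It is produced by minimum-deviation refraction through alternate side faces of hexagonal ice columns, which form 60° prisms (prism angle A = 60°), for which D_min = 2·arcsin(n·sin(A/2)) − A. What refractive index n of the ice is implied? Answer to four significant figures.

Rearranging: n = sin((D_min + A)/2) / sin(A/2).
(D_min + A)/2 = (21.62° + 60°)/2 = 40.810°.
n = sin 40.810° / sin 30° = 0.6536 / 0.5000 = 1.3071.

1.307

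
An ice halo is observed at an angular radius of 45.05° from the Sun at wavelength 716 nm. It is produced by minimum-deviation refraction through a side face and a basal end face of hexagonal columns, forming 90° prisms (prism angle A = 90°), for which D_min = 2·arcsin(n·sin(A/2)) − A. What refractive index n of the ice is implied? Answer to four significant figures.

1.307

Rearranging: n = sin((D_min + A)/2) / sin(A/2).
(D_min + A)/2 = (45.05° + 90°)/2 = 67.525°.
n = sin 67.525° / sin 45° = 0.9240 / 0.7071 = 1.3068.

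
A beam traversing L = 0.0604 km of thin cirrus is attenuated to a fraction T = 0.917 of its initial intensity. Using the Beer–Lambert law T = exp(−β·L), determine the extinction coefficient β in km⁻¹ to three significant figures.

1.43 km⁻¹

Beer–Lambert: T = exp(−βL) ⇒ β = −ln(T)/L = −ln(0.917)/0.0604 = 0.0866/0.0604 = 1.435 km⁻¹.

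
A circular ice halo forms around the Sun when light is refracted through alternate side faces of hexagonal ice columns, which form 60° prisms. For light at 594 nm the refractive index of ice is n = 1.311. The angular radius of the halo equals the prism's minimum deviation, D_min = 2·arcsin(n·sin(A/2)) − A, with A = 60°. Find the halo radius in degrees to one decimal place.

n·sin(A/2) = 1.311 × sin 30° = 1.311 × 0.5000 = 0.6555.
D_min = 2·arcsin(0.6555) − 60° = 2 × 40.958° − 60° = 21.915°.

21.9°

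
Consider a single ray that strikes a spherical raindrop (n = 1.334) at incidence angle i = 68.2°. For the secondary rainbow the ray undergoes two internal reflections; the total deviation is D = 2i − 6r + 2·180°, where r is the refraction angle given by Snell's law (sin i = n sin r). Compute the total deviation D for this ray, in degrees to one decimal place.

231.8°

sin r = sin 68.2° / 1.334 = 0.9285/1.334 = 0.6960; r = 44.11°.
D = 2·68.2° − 6·44.11° + 2·180° = 136.40° − 264.65° + 360° = 231.75°.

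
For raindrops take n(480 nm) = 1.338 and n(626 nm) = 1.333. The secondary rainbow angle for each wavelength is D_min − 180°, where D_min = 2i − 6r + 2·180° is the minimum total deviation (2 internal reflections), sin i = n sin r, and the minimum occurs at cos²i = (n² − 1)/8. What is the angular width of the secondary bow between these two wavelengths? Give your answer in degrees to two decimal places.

1.30°

At 480 nm (n = 1.338): cos²i = 0.09878 → i = 71.682°, r = 45.195°, D_min = 232.193°, rainbow angle = 52.193°.
At 626 nm (n = 1.333): cos²i = 0.09711 → i = 71.843°, r = 45.466°, D_min = 230.891°, rainbow angle = 50.891°.
Angular width = |52.193° − 50.891°| = 1.302°.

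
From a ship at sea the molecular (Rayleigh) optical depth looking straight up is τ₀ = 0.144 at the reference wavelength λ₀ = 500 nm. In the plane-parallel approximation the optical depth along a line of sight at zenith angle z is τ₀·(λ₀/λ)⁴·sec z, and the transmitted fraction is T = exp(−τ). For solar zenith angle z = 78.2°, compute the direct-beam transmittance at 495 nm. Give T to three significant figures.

0.480

sec 78.2° = 4.8901.
τ = 0.144 × (500/495)⁴ × 4.8901 = 0.144 × 1.0410 × 4.8901 = 0.7331.
T = exp(−0.7331) = 0.4804.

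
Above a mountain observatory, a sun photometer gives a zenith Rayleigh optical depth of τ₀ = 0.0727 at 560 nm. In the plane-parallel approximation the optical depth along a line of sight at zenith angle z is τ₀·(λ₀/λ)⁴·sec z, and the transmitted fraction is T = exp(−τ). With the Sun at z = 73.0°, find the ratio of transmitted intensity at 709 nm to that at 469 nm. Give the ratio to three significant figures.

Airmass: sec 73.0° = 3.4203.
τ(709 nm) = 0.0727 × (560/709)⁴ × 3.4203 = 0.0727 × 0.3892 × 3.4203 = 0.0968.
τ(469 nm) = 0.0727 × (560/469)⁴ × 3.4203 = 0.0727 × 2.0326 × 3.4203 = 0.5054.
T(709)/T(469) = exp(τ_B − τ_A) = exp(0.4087) = 1.5048.

1.50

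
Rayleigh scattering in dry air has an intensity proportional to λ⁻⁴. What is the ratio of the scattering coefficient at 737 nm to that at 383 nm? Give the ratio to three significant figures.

0.0729

Rayleigh scattering ∝ λ⁻⁴, so the ratio of coefficients is the inverse fourth power of the wavelength ratio.
σ(737)/σ(383) = (383/737)⁴ = (0.5197)⁴ = 0.07293.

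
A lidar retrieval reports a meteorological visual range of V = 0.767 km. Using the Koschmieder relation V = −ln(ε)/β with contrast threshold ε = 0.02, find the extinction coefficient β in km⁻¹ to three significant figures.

β = −ln(0.02) / V = 3.912 / 0.767 = 5.1004 km⁻¹.

5.10 km⁻¹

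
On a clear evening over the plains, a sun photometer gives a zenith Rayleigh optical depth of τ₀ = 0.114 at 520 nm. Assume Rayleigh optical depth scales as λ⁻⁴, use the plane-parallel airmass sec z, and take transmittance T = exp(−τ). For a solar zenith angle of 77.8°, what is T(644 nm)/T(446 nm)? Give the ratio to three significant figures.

Airmass: sec 77.8° = 4.7321.
τ(644 nm) = 0.114 × (520/644)⁴ × 4.7321 = 0.114 × 0.4251 × 4.7321 = 0.2293.
τ(446 nm) = 0.114 × (520/446)⁴ × 4.7321 = 0.114 × 1.8479 × 4.7321 = 0.9968.
T(644)/T(446) = exp(τ_B − τ_A) = exp(0.7675) = 2.1545.

2.15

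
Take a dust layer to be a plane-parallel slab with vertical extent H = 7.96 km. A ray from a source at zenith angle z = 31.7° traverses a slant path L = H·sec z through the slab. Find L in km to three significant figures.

9.36 km

sec z = 1/cos 31.7° = 1.1753.
L = 7.96 × 1.1753 = 9.356 km.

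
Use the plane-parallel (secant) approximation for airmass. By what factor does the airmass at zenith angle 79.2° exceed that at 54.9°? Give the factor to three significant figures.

3.07

X(79.2°)/X(54.9°) = sec 79.2° / sec 54.9° = cos 54.9° / cos 79.2° = 0.5750/0.1874 = 3.0686.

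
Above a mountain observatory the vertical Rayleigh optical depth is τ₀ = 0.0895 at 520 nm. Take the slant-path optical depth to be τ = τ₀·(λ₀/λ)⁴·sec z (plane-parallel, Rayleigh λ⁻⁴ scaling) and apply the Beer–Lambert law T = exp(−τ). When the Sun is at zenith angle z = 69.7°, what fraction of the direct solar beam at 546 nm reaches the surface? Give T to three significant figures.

sec 69.7° = 2.8824.
τ = 0.0895 × (520/546)⁴ × 2.8824 = 0.0895 × 0.8227 × 2.8824 = 0.2122.
T = exp(−0.2122) = 0.8088.

0.809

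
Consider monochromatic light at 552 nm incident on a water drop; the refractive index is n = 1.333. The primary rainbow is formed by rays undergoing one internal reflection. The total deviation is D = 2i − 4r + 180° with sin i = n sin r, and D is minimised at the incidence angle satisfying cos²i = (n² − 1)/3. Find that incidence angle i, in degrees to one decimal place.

cos²i = (1.333² − 1)/3 = (1.77689 − 1)/3 = 0.25896.
cos i = 0.50888, so i = 59.410°.

59.4°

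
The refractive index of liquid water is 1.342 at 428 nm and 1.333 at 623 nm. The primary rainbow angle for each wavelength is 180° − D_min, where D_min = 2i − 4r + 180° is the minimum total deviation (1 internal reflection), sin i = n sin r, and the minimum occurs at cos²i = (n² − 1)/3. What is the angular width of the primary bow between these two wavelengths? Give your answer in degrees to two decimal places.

At 428 nm (n = 1.342): cos²i = 0.26699 → i = 58.888°, r = 39.641°, D_min = 139.213°, rainbow angle = 40.787°.
At 623 nm (n = 1.333): cos²i = 0.25896 → i = 59.410°, r = 40.225°, D_min = 137.922°, rainbow angle = 42.078°.
Angular width = |40.787° − 42.078°| = 1.291°.

1.29°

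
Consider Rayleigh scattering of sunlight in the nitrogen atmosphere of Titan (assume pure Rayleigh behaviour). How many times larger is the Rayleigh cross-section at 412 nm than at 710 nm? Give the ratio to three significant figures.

Rayleigh scattering ∝ λ⁻⁴, so the ratio of coefficients is the inverse fourth power of the wavelength ratio.
σ(412)/σ(710) = (710/412)⁴ = (1.7233)⁴ = 8.82.

8.82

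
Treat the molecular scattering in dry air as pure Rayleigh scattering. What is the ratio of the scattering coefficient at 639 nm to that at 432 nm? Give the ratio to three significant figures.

0.209

Rayleigh scattering ∝ λ⁻⁴, so the ratio of coefficients is the inverse fourth power of the wavelength ratio.
σ(639)/σ(432) = (432/639)⁴ = (0.6761)⁴ = 0.2089.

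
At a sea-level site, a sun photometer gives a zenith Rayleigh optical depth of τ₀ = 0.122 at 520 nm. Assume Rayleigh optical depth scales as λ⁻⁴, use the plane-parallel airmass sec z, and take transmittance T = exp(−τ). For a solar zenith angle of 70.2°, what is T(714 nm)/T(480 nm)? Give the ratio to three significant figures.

Airmass: sec 70.2° = 2.9521.
τ(714 nm) = 0.122 × (520/714)⁴ × 2.9521 = 0.122 × 0.2813 × 2.9521 = 0.1013.
τ(480 nm) = 0.122 × (520/480)⁴ × 2.9521 = 0.122 × 1.3774 × 2.9521 = 0.4961.
T(714)/T(480) = exp(τ_B − τ_A) = exp(0.3947) = 1.4840.

1.48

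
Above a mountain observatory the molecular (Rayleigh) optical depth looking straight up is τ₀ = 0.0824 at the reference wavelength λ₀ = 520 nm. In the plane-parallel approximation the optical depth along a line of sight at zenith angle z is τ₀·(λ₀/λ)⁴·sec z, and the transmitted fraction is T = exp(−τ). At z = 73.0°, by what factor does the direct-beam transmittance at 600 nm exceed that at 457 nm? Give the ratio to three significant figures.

Airmass: sec 73.0° = 3.4203.
τ(600 nm) = 0.0824 × (520/600)⁴ × 3.4203 = 0.0824 × 0.5642 × 3.4203 = 0.1590.
τ(457 nm) = 0.0824 × (520/457)⁴ × 3.4203 = 0.0824 × 1.6763 × 3.4203 = 0.4724.
T(600)/T(457) = exp(τ_B − τ_A) = exp(0.3134) = 1.3681.

1.37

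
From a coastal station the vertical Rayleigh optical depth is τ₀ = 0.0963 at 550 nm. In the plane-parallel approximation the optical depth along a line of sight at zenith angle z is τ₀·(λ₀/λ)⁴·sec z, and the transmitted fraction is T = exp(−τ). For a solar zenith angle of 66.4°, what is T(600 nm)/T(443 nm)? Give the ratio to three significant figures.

1.49

Airmass: sec 66.4° = 2.4978.
τ(600 nm) = 0.0963 × (550/600)⁴ × 2.4978 = 0.0963 × 0.7061 × 2.4978 = 0.1698.
τ(443 nm) = 0.0963 × (550/443)⁴ × 2.4978 = 0.0963 × 2.3759 × 2.4978 = 0.5715.
T(600)/T(443) = exp(τ_B − τ_A) = exp(0.4017) = 1.4943.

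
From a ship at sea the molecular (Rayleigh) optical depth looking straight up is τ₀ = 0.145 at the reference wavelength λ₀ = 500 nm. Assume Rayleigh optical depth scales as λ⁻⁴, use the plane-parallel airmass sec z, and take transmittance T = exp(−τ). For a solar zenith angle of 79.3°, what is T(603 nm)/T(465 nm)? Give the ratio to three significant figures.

1.96

Airmass: sec 79.3° = 5.3860.
τ(603 nm) = 0.145 × (500/603)⁴ × 5.3860 = 0.145 × 0.4727 × 5.3860 = 0.3692.
τ(465 nm) = 0.145 × (500/465)⁴ × 5.3860 = 0.145 × 1.3368 × 5.3860 = 1.0440.
T(603)/T(465) = exp(τ_B − τ_A) = exp(0.6748) = 1.9637.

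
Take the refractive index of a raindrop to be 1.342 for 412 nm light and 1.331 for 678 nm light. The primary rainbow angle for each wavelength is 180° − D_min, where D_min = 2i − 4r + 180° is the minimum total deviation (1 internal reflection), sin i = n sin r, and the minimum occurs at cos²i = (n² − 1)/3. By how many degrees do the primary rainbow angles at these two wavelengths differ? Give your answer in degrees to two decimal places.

At 412 nm (n = 1.342): cos²i = 0.26699 → i = 58.888°, r = 39.641°, D_min = 139.213°, rainbow angle = 40.787°.
At 678 nm (n = 1.331): cos²i = 0.25719 → i = 59.527°, r = 40.356°, D_min = 137.630°, rainbow angle = 42.370°.
Angular width = |40.787° − 42.370°| = 1.583°.

1.58°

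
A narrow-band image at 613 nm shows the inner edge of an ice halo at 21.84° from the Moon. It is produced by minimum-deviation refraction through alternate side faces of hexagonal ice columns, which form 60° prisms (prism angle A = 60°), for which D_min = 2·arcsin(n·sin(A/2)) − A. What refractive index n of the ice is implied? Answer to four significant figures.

Rearranging: n = sin((D_min + A)/2) / sin(A/2).
(D_min + A)/2 = (21.84° + 60°)/2 = 40.920°.
n = sin 40.920° / sin 30° = 0.6550 / 0.5000 = 1.3100.

1.310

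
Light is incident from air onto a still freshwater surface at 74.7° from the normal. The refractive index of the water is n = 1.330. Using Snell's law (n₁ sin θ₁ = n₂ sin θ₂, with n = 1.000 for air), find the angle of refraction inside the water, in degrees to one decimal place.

46.5°

Snell: sin θ_r = sin θ_i / n = sin 74.7° / 1.330 = 0.9646 / 1.330 = 0.7252.
θ_r = arcsin(0.7252) = 46.49°.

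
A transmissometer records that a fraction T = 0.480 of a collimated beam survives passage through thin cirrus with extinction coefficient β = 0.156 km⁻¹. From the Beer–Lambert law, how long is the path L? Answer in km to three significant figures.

4.70 km

Beer–Lambert: T = exp(−βL) ⇒ L = −ln(T)/β = −ln(0.480)/0.156 = 0.7340/0.156 = 4.705 km.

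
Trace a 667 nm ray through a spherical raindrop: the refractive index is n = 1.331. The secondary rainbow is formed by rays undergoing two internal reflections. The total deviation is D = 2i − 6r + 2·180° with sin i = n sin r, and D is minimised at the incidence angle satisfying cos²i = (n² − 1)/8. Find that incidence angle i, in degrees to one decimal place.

cos²i = (1.331² − 1)/8 = (1.77156 − 1)/8 = 0.09645.
cos i = 0.31056, so i = 71.907°.

71.9°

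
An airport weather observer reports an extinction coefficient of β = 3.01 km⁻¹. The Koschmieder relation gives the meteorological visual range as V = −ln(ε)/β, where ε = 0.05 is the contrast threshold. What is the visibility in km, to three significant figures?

V = −ln(0.05) / 3.01 = 2.996 / 3.01 = 0.9953 km.

0.995 km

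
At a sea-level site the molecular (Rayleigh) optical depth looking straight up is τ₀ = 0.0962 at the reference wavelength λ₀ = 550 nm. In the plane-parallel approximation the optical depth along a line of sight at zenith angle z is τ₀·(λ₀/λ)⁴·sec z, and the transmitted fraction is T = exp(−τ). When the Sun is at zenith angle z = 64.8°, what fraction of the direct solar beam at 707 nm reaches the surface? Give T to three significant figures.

0.921

sec 64.8° = 2.3486.
τ = 0.0962 × (550/707)⁴ × 2.3486 = 0.0962 × 0.3662 × 2.3486 = 0.0827.
T = exp(−0.0827) = 0.9206.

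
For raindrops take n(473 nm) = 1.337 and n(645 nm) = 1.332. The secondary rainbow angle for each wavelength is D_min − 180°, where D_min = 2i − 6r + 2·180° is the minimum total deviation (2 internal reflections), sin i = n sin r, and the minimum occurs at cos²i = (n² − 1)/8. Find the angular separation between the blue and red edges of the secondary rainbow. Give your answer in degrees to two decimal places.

At 473 nm (n = 1.337): cos²i = 0.09845 → i = 71.714°, r = 45.249°, D_min = 231.934°, rainbow angle = 51.934°.
At 645 nm (n = 1.332): cos²i = 0.09678 → i = 71.875°, r = 45.520°, D_min = 230.628°, rainbow angle = 50.628°.
Angular width = |51.934° − 50.628°| = 1.305°.

1.31°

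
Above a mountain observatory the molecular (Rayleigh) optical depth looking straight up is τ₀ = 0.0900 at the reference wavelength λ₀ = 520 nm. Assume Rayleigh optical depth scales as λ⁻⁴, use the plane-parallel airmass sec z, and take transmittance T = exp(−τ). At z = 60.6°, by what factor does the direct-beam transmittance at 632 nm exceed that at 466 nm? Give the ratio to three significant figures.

1.22

Airmass: sec 60.6° = 2.0371.
τ(632 nm) = 0.0900 × (520/632)⁴ × 2.0371 = 0.0900 × 0.4583 × 2.0371 = 0.0840.
τ(466 nm) = 0.0900 × (520/466)⁴ × 2.0371 = 0.0900 × 1.5505 × 2.0371 = 0.2843.
T(632)/T(466) = exp(τ_B − τ_A) = exp(0.2002) = 1.2217.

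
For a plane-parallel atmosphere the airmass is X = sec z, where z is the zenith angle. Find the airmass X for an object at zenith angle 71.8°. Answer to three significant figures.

3.20

X = sec z = 1/cos 71.8° = 1/0.3123 = 3.2017.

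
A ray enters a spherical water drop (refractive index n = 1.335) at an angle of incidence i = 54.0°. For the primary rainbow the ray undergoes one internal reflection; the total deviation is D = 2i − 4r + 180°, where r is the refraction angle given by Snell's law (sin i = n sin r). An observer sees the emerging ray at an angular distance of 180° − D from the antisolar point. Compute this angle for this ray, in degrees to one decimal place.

sin r = sin 54.0° / 1.335 = 0.8090/1.335 = 0.6060; r = 37.30°.
D = 2·54.0° − 4·37.30° + 180° = 108.00° − 149.20° + 180° = 138.80°.
Angle from antisolar point = 180° − D = 41.20°.

41.2°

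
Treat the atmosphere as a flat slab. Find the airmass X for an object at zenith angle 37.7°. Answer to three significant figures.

X = sec z = 1/cos 37.7° = 1/0.7912 = 1.2639.

1.26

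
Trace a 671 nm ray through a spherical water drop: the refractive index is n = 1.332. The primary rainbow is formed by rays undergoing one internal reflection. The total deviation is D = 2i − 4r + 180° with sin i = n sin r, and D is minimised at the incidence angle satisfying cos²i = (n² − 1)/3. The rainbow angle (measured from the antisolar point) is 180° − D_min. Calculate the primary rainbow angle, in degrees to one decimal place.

cos²i = (1.77422 − 1)/3 = 0.25807; i = arccos(0.50801) = 59.469°.
sin r = sin 59.469°/1.332 = 0.64666; r = 40.290°.
D_min = 2·59.469° − 4·40.290° + 180° = 137.776°.
Rainbow angle = 180° − D_min = 42.224°.

42.2°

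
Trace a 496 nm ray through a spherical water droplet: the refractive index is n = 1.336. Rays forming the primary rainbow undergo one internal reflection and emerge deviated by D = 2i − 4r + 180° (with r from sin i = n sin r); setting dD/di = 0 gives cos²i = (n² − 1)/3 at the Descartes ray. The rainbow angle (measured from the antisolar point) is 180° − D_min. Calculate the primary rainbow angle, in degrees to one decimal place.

41.6°

cos²i = (1.78490 − 1)/3 = 0.26163; i = arccos(0.51150) = 59.236°.
sin r = sin 59.236°/1.336 = 0.64318; r = 40.029°.
D_min = 2·59.236° − 4·40.029° + 180° = 138.356°.
Rainbow angle = 180° − D_min = 41.644°.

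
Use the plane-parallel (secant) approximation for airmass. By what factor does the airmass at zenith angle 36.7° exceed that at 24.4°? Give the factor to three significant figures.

X(36.7°)/X(24.4°) = sec 36.7° / sec 24.4° = cos 24.4° / cos 36.7° = 0.9107/0.8018 = 1.1358.

1.14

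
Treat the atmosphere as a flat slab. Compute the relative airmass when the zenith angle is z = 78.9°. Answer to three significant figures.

5.19

X = sec z = 1/cos 78.9° = 1/0.1925 = 5.1942.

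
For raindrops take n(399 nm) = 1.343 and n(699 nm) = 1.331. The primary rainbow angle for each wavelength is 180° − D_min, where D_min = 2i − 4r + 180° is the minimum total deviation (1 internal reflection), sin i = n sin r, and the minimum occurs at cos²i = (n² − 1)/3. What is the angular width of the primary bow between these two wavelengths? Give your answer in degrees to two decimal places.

At 399 nm (n = 1.343): cos²i = 0.26788 → i = 58.830°, r = 39.577°, D_min = 139.354°, rainbow angle = 40.646°.
At 699 nm (n = 1.331): cos²i = 0.25719 → i = 59.527°, r = 40.356°, D_min = 137.630°, rainbow angle = 42.370°.
Angular width = |40.646° − 42.370°| = 1.724°.

1.72°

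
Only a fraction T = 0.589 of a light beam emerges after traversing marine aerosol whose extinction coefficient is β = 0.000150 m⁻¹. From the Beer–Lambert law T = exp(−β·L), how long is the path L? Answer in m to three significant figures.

Beer–Lambert: T = exp(−βL) ⇒ L = −ln(T)/β = −ln(0.589)/0.000150 = 0.5293/0.000150 = 3529 m.

3530 m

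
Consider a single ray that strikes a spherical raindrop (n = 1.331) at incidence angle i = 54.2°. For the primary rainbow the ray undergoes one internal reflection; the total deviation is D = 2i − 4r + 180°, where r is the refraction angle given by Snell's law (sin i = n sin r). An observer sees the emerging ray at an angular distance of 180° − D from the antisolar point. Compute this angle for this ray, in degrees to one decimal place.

sin r = sin 54.2° / 1.331 = 0.8111/1.331 = 0.6094; r = 37.54°.
D = 2·54.2° − 4·37.54° + 180° = 108.40° − 150.17° + 180° = 138.23°.
Angle from antisolar point = 180° − D = 41.77°.

41.8°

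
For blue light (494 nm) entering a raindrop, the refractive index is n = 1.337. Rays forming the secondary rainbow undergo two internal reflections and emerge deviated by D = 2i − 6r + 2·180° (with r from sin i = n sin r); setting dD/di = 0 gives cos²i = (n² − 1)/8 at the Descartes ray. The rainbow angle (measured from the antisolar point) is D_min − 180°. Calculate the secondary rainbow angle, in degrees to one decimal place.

cos²i = (1.78757 − 1)/8 = 0.09845; i = arccos(0.31376) = 71.714°.
sin r = sin 71.714°/1.337 = 0.71017; r = 45.249°.
D_min = 2·71.714° − 6·45.249° + 360° = 231.934°.
Rainbow angle = D_min − 180° = 51.934°.

51.9°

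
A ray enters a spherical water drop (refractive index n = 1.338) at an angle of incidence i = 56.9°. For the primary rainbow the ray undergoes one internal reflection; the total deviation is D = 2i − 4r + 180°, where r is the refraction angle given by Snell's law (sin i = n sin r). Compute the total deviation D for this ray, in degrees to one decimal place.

138.7°

sin r = sin 56.9° / 1.338 = 0.8377/1.338 = 0.6261; r = 38.76°.
D = 2·56.9° − 4·38.76° + 180° = 113.80° − 155.05° + 180° = 138.75°.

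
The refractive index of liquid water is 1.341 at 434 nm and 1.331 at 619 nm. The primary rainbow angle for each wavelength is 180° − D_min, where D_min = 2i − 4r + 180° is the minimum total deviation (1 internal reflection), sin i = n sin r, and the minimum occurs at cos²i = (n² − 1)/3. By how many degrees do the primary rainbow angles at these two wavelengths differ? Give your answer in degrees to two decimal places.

1.44°

At 434 nm (n = 1.341): cos²i = 0.26609 → i = 58.946°, r = 39.705°, D_min = 139.071°, rainbow angle = 40.929°.
At 619 nm (n = 1.331): cos²i = 0.25719 → i = 59.527°, r = 40.356°, D_min = 137.630°, rainbow angle = 42.370°.
Angular width = |40.929° − 42.370°| = 1.441°.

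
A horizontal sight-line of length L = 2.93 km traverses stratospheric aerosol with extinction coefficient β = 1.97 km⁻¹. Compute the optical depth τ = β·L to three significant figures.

5.77

τ = β·L = 1.97 × 2.93 = 5.7721.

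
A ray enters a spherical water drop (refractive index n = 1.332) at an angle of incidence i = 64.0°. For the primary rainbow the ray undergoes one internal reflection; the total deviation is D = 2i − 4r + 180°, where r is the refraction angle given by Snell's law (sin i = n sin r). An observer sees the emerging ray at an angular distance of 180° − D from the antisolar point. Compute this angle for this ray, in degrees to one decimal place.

sin r = sin 64.0° / 1.332 = 0.8988/1.332 = 0.6748; r = 42.44°.
D = 2·64.0° − 4·42.44° + 180° = 128.00° − 169.75° + 180° = 138.25°.
Angle from antisolar point = 180° − D = 41.75°.

41.7°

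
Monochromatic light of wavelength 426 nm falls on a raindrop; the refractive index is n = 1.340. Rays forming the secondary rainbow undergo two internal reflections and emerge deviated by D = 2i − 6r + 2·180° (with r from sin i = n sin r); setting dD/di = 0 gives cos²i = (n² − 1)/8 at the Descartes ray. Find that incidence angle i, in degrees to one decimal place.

71.6°

cos²i = (1.340² − 1)/8 = (1.79560 − 1)/8 = 0.09945.
cos i = 0.31536, so i = 71.618°.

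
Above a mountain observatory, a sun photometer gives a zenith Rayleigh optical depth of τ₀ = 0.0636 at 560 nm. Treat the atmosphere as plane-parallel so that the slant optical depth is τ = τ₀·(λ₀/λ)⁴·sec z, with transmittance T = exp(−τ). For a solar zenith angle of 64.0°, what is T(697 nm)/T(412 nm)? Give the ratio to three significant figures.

1.54

Airmass: sec 64.0° = 2.2812.
τ(697 nm) = 0.0636 × (560/697)⁴ × 2.2812 = 0.0636 × 0.4167 × 2.2812 = 0.0605.
τ(412 nm) = 0.0636 × (560/412)⁴ × 2.2812 = 0.0636 × 3.4132 × 2.2812 = 0.4952.
T(697)/T(412) = exp(τ_B − τ_A) = exp(0.4347) = 1.5446.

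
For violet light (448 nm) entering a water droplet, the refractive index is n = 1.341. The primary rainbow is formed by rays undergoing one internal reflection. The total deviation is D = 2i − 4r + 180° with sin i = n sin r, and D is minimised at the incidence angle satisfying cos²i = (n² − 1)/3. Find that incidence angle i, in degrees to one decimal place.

cos²i = (1.341² − 1)/3 = (1.79828 − 1)/3 = 0.26609.
cos i = 0.51584, so i = 58.946°.

58.9°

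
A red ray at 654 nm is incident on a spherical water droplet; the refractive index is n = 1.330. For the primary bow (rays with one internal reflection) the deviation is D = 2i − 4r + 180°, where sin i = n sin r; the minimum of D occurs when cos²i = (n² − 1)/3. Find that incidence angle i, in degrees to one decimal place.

59.6°

cos²i = (1.330² − 1)/3 = (1.76890 − 1)/3 = 0.25630.
cos i = 0.50626, so i = 59.585°.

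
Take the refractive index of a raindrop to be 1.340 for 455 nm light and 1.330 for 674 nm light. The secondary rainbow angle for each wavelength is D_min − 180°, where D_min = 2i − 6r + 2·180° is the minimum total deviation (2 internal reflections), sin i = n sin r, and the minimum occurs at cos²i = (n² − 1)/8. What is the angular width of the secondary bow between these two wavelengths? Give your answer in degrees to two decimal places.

At 455 nm (n = 1.340): cos²i = 0.09945 → i = 71.618°, r = 45.088°, D_min = 232.709°, rainbow angle = 52.709°.
At 674 nm (n = 1.330): cos²i = 0.09611 → i = 71.940°, r = 45.630°, D_min = 230.101°, rainbow angle = 50.101°.
Angular width = |52.709° − 50.101°| = 2.608°.

2.61°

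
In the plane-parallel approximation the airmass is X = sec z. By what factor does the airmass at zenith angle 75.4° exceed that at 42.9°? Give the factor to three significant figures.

2.91

X(75.4°)/X(42.9°) = sec 75.4° / sec 42.9° = cos 42.9° / cos 75.4° = 0.7325/0.2521 = 2.9061.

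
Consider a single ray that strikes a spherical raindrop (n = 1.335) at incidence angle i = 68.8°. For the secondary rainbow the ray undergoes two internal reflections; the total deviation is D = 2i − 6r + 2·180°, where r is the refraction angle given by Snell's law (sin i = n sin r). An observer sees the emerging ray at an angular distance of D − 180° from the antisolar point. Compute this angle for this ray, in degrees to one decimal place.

sin r = sin 68.8° / 1.335 = 0.9323/1.335 = 0.6984; r = 44.30°.
D = 2·68.8° − 6·44.30° + 2·180° = 137.60° − 265.78° + 360° = 231.82°.
Angle from antisolar point = D − 180° = 51.82°.

51.8°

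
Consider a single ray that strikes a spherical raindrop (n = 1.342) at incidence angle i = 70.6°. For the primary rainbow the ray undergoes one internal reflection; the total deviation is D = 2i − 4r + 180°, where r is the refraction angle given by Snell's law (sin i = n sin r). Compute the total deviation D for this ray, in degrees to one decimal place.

sin r = sin 70.6° / 1.342 = 0.9432/1.342 = 0.7028; r = 44.66°.
D = 2·70.6° − 4·44.66° + 180° = 141.20° − 178.62° + 180° = 142.58°.

142.6°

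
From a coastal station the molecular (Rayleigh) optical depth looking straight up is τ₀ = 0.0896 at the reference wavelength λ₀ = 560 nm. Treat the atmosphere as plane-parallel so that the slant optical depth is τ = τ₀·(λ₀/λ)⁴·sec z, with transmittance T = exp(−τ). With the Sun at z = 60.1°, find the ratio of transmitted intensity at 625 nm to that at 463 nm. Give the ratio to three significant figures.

Airmass: sec 60.1° = 2.0061.
τ(625 nm) = 0.0896 × (560/625)⁴ × 2.0061 = 0.0896 × 0.6445 × 2.0061 = 0.1158.
τ(463 nm) = 0.0896 × (560/463)⁴ × 2.0061 = 0.0896 × 2.1401 × 2.0061 = 0.3847.
T(625)/T(463) = exp(τ_B − τ_A) = exp(0.2688) = 1.3084.

1.31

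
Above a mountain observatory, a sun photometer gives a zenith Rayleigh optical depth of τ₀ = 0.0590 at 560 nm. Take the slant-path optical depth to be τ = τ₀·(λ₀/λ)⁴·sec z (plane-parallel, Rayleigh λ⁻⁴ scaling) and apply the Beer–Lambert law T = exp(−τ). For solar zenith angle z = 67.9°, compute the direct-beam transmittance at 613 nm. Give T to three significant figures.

sec 67.9° = 2.6580.
τ = 0.0590 × (560/613)⁴ × 2.6580 = 0.0590 × 0.6965 × 2.6580 = 0.1092.
T = exp(−0.1092) = 0.8965.

0.897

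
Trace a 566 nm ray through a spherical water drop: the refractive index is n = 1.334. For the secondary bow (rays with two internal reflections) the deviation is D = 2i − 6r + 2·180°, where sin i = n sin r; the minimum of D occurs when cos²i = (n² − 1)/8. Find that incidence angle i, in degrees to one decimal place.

cos²i = (1.334² − 1)/8 = (1.77956 − 1)/8 = 0.09744.
cos i = 0.31216, so i = 71.810°.

71.8°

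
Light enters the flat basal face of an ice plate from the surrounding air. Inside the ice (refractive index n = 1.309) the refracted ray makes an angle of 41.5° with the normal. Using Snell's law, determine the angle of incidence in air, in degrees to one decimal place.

Snell: sin θ_i = n · sin θ_r = 1.309 × sin 41.5° = 1.309 × 0.6626 = 0.8674.
θ_i = arcsin(0.8674) = 60.15°.

60.2°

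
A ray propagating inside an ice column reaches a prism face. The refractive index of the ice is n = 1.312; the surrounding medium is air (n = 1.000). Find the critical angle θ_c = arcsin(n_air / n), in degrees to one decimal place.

sin θ_c = n_air / n = 1.000 / 1.312 = 0.7622.
θ_c = arcsin(0.7622) = 49.66°.

49.7°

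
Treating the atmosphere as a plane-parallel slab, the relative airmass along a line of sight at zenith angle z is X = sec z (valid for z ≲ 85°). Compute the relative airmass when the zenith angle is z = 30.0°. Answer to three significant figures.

1.15

X = sec z = 1/cos 30.0° = 1/0.8660 = 1.1547.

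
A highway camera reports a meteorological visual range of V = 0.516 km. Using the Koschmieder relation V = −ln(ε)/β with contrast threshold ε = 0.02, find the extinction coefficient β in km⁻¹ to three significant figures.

7.58 km⁻¹

β = −ln(0.02) / V = 3.912 / 0.516 = 7.5814 km⁻¹.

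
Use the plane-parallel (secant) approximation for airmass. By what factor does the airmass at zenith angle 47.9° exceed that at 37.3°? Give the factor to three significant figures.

1.19

X(47.9°)/X(37.3°) = sec 47.9° / sec 37.3° = cos 37.3° / cos 47.9° = 0.7955/0.6704 = 1.1865.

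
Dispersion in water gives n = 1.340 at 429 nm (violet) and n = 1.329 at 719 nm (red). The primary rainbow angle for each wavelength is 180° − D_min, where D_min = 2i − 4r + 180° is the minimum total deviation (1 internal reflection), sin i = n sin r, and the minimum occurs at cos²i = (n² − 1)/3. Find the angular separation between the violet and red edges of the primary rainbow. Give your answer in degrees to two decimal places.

1.59°

At 429 nm (n = 1.340): cos²i = 0.26520 → i = 59.004°, r = 39.770°, D_min = 138.929°, rainbow angle = 41.071°.
At 719 nm (n = 1.329): cos²i = 0.25541 → i = 59.643°, r = 40.487°, D_min = 137.337°, rainbow angle = 42.663°.
Angular width = |41.071° − 42.663°| = 1.592°.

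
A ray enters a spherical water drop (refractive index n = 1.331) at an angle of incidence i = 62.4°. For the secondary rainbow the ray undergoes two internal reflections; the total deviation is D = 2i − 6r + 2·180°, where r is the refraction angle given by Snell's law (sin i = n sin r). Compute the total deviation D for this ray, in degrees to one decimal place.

234.3°

sin r = sin 62.4° / 1.331 = 0.8862/1.331 = 0.6658; r = 41.75°.
D = 2·62.4° − 6·41.75° + 2·180° = 124.80° − 250.47° + 360° = 234.33°.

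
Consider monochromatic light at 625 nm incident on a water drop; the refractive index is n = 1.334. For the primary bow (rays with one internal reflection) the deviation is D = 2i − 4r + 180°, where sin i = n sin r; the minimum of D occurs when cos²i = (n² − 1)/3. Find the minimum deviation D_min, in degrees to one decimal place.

138.1°

cos²i = (1.77956 − 1)/3 = 0.25985; i = arccos(0.50976) = 59.352°.
sin r = sin 59.352°/1.334 = 0.64492; r = 40.159°.
D_min = 2·59.352° − 4·40.159° + 180° = 138.067°.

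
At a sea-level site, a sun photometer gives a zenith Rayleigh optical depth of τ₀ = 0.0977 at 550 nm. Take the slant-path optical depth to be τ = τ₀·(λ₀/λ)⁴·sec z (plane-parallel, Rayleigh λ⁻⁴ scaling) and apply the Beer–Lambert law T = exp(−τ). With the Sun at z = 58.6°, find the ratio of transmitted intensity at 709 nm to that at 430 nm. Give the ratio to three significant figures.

1.54

Airmass: sec 58.6° = 1.9194.
τ(709 nm) = 0.0977 × (550/709)⁴ × 1.9194 = 0.0977 × 0.3621 × 1.9194 = 0.0679.
τ(430 nm) = 0.0977 × (550/430)⁴ × 1.9194 = 0.0977 × 2.6766 × 1.9194 = 0.5019.
T(709)/T(430) = exp(τ_B − τ_A) = exp(0.4340) = 1.5434.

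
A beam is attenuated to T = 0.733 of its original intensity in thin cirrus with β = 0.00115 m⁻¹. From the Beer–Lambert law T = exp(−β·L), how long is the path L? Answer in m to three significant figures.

270 m

Beer–Lambert: T = exp(−βL) ⇒ L = −ln(T)/β = −ln(0.733)/0.00115 = 0.3106/0.00115 = 270.1 m.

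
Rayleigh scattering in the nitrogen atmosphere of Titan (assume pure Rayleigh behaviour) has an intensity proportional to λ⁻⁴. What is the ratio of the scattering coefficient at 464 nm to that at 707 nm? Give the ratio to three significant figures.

5.39

Rayleigh scattering ∝ λ⁻⁴, so the ratio of coefficients is the inverse fourth power of the wavelength ratio.
σ(464)/σ(707) = (707/464)⁴ = (1.5237)⁴ = 5.39.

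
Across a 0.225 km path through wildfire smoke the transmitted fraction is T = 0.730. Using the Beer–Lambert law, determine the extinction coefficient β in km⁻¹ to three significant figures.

Beer–Lambert: T = exp(−βL) ⇒ β = −ln(T)/L = −ln(0.730)/0.225 = 0.3147/0.225 = 1.399 km⁻¹.

1.40 km⁻¹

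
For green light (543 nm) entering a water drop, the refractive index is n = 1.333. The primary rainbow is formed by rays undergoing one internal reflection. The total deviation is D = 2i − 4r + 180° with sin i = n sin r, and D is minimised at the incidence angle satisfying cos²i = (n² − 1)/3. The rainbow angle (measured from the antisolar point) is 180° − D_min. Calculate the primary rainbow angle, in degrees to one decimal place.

42.1°

cos²i = (1.77689 − 1)/3 = 0.25896; i = arccos(0.50888) = 59.410°.
sin r = sin 59.410°/1.333 = 0.64579; r = 40.225°.
D_min = 2·59.410° − 4·40.225° + 180° = 137.922°.
Rainbow angle = 180° − D_min = 42.078°.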